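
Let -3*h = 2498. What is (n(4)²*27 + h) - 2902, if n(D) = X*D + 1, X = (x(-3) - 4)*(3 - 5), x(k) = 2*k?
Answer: 520237/3 ≈ 1.7341e+5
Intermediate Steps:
h = -2498/3 (h = -⅓*2498 = -2498/3 ≈ -832.67)
X = 20 (X = (2*(-3) - 4)*(3 - 5) = (-6 - 4)*(-2) = -10*(-2) = 20)
n(D) = 1 + 20*D (n(D) = 20*D + 1 = 1 + 20*D)
(n(4)²*27 + h) - 2902 = ((1 + 20*4)²*27 - 2498/3) - 2902 = ((1 + 80)²*27 - 2498/3) - 2902 = (81²*27 - 2498/3) - 2902 = (6561*27 - 2498/3) - 2902 = (177147 - 2498/3) - 2902 = 528943/3 - 2902 = 520237/3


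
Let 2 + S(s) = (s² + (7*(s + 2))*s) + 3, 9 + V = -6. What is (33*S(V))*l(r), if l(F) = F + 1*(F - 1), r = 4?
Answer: 367521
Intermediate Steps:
V = -15 (V = -9 - 6 = -15)
S(s) = 1 + s² + s*(14 + 7*s) (S(s) = -2 + ((s² + (7*(s + 2))*s) + 3) = -2 + ((s² + (7*(2 + s))*s) + 3) = -2 + ((s² + (14 + 7*s)*s) + 3) = -2 + ((s² + s*(14 + 7*s)) + 3) = -2 + (3 + s² + s*(14 + 7*s)) = 1 + s² + s*(14 + 7*s))
l(F) = -1 + 2*F (l(F) = F + 1*(-1 + F) = F + (-1 + F) = -1 + 2*F)
(33*S(V))*l(r) = (33*(1 + 8*(-15)² + 14*(-15)))*(-1 + 2*4) = (33*(1 + 8*225 - 210))*(-1 + 8) = (33*(1 + 1800 - 210))*7 = (33*1591)*7 = 52503*7 = 367521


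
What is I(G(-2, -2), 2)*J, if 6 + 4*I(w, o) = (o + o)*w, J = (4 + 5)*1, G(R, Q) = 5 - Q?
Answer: 99/2 ≈ 49.500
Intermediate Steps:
J = 9 (J = 9*1 = 9)
I(w, o) = -3/2 + o*w/2 (I(w, o) = -3/2 + ((o + o)*w)/4 = -3/2 + ((2*o)*w)/4 = -3/2 + (2*o*w)/4 = -3/2 + o*w/2)
I(G(-2, -2), 2)*J = (-3/2 + (1/2)*2*(5 - 1*(-2)))*9 = (-3/2 + (1/2)*2*(5 + 2))*9 = (-3/2 + (1/2)*2*7)*9 = (-3/2 + 7)*9 = (11/2)*9 = 99/2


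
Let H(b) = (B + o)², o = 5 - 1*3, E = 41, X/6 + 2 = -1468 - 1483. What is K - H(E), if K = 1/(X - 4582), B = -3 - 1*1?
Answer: -89201/22300 ≈ -4.0000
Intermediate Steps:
X = -17718 (X = -12 + 6*(-1468 - 1483) = -12 + 6*(-2951) = -12 - 17706 = -17718)
B = -4 (B = -3 - 1 = -4)
o = 2 (o = 5 - 3 = 2)
K = -1/22300 (K = 1/(-17718 - 4582) = 1/(-22300) = -1/22300 ≈ -4.4843e-5)
H(b) = 4 (H(b) = (-4 + 2)² = (-2)² = 4)
K - H(E) = -1/22300 - 1*4 = -1/22300 - 4 = -89201/22300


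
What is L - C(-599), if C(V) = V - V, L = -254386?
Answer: -254386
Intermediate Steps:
C(V) = 0
L - C(-599) = -254386 - 1*0 = -254386 + 0 = -254386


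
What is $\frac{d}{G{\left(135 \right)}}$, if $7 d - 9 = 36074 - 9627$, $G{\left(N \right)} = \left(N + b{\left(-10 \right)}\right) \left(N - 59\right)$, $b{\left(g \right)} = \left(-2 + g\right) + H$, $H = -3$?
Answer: $\frac{3307}{7980} \approx 0.41441$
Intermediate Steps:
$b{\left(g \right)} = -5 + g$ ($b{\left(g \right)} = \left(-2 + g\right) - 3 = -5 + g$)
$G{\left(N \right)} = \left(-59 + N\right) \left(-15 + N\right)$ ($G{\left(N \right)} = \left(N - 15\right) \left(N - 59\right) = \left(N - 15\right) \left(-59 + N\right) = \left(-15 + N\right) \left(-59 + N\right) = \left(-59 + N\right) \left(-15 + N\right)$)
$d = \frac{26456}{7}$ ($d = \frac{9}{7} + \frac{36074 - 9627}{7} = \frac{9}{7} + \frac{1}{7} \cdot 26447 = \frac{9}{7} + \frac{26447}{7} = \frac{26456}{7} \approx 3779.4$)
$\frac{d}{G{\left(135 \right)}} = \frac{26456}{7 \left(885 + 135^{2} - 9990\right)} = \frac{26456}{7 \left(885 + 18225 - 9990\right)} = \frac{26456}{7 \cdot 9120} = \frac{26456}{7} \cdot \frac{1}{9120} = \frac{3307}{7980}$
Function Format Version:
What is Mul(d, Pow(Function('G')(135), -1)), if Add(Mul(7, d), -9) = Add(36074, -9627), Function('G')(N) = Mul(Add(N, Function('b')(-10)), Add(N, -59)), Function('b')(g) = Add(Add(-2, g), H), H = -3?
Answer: Rational(3307, 7980) ≈ 0.41441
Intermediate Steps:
Function('b')(g) = Add(-5, g) (Function('b')(g) = Add(Add(-2, g), -3) = Add(-5, g))
Function('G')(N) = Mul(Add(-59, N), Add(-15, N)) (Function('G')(N) = Mul(Add(N, Add(-5, -10)), Add(N, -59)) = Mul(Add(N, -15), Add(-59, N)) = Mul(Add(-15, N), Add(-59, N)) = Mul(Add(-59, N), Add(-15, N)))
d = Rational(26456, 7) (d = Add(Rational(9, 7), Mul(Rational(1, 7), Add(36074, -9627))) = Add(Rational(9, 7), Mul(Rational(1, 7), 26447)) = Add(Rational(9, 7), Rational(26447, 7)) = Rational(26456, 7) ≈ 3779.4)
Mul(d, Pow(Function('G')(135), -1)) = Mul(Rational(26456, 7), Pow(Add(885, Pow(135, 2), Mul(-74, 135)), -1)) = Mul(Rational(26456, 7), Pow(Add(885, 18225, -9990), -1)) = Mul(Rational(26456, 7), Pow(9120, -1)) = Mul(Rational(26456, 7), Rational(1, 9120)) = Rational(3307, 7980)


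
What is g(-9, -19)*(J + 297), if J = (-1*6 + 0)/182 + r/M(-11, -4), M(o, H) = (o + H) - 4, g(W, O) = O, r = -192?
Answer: -530928/91 ≈ -5834.4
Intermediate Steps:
M(o, H) = -4 + H + o (M(o, H) = (H + o) - 4 = -4 + H + o)
J = 17415/1729 (J = (-1*6 + 0)/182 - 192/(-4 - 4 - 11) = (-6 + 0)*(1/182) - 192/(-19) = -6*1/182 - 192*(-1/19) = -3/91 + 192/19 = 17415/1729 ≈ 10.072)
g(-9, -19)*(J + 297) = -19*(17415/1729 + 297) = -19*530928/1729 = -530928/91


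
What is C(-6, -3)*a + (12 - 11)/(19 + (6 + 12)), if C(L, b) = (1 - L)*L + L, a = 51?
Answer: -90575/37 ≈ -2448.0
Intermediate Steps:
C(L, b) = L + L*(1 - L) (C(L, b) = L*(1 - L) + L = L + L*(1 - L))
C(-6, -3)*a + (12 - 11)/(19 + (6 + 12)) = -6*(2 - 1*(-6))*51 + (12 - 11)/(19 + (6 + 12)) = -6*(2 + 6)*51 + 1/(19 + 18) = -6*8*51 + 1/37 = -48*51 + 1*(1/37) = -2448 + 1/37 = -90575/37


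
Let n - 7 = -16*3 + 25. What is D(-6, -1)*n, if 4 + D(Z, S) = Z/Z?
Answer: 48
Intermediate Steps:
D(Z, S) = -3 (D(Z, S) = -4 + Z/Z = -4 + 1 = -3)
n = -16 (n = 7 + (-16*3 + 25) = 7 + (-48 + 25) = 7 - 23 = -16)
D(-6, -1)*n = -3*(-16) = 48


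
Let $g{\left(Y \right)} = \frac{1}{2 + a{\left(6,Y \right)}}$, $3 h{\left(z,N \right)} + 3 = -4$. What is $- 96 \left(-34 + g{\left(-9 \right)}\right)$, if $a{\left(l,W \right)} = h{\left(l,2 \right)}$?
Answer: $3552$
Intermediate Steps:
$h{\left(z,N \right)} = - \frac{7}{3}$ ($h{\left(z,N \right)} = -1 + \frac{1}{3} \left(-4\right) = -1 - \frac{4}{3} = - \frac{7}{3}$)
$a{\left(l,W \right)} = - \frac{7}{3}$
$g{\left(Y \right)} = -3$ ($g{\left(Y \right)} = \frac{1}{2 - \frac{7}{3}} = \frac{1}{- \frac{1}{3}} = -3$)
$- 96 \left(-34 + g{\left(-9 \right)}\right) = - 96 \left(-34 - 3\right) = \left(-96\right) \left(-37\right) = 3552$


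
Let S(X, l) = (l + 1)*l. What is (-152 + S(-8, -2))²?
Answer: 22500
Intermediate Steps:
S(X, l) = l*(1 + l) (S(X, l) = (1 + l)*l = l*(1 + l))
(-152 + S(-8, -2))² = (-152 - 2*(1 - 2))² = (-152 - 2*(-1))² = (-152 + 2)² = (-150)² = 22500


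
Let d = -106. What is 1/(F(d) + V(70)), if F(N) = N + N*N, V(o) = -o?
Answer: 1/11060 ≈ 9.0416e-5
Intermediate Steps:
F(N) = N + N²
1/(F(d) + V(70)) = 1/(-106*(1 - 106) - 1*70) = 1/(-106*(-105) - 70) = 1/(11130 - 70) = 1/11060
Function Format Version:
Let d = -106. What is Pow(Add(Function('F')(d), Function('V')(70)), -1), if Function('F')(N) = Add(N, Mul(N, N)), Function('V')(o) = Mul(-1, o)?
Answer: Rational(1, 11060) ≈ 9.0416e-5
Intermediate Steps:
Function('F')(N) = Add(N, Pow(N, 2))
Pow(Add(Function('F')(d), Function('V')(70)), -1) = Pow(Add(Mul(-106, Add(1, -106)), Mul(-1, 70)), -1) = Pow(Add(Mul(-106, -105), -70), -1) = Pow(Add(11130, -70), -1) = Pow(11060, -1) = Rational(1, 11060)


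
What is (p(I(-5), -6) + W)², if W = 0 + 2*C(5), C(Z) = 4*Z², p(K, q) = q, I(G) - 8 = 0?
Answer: 37636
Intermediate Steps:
I(G) = 8 (I(G) = 8 + 0 = 8)
W = 200 (W = 0 + 2*(4*5²) = 0 + 2*(4*25) = 0 + 2*100 = 0 + 200 = 200)
(p(I(-5), -6) + W)² = (-6 + 200)² = 194² = 37636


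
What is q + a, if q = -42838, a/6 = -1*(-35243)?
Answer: 168620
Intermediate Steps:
a = 211458 (a = 6*(-1*(-35243)) = 6*35243 = 211458)
q + a = -42838 + 211458 = 168620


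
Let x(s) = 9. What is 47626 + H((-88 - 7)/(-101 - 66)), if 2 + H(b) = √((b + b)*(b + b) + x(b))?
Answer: 47624 + √287101/167 ≈ 47627.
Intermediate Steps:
H(b) = -2 + √(9 + 4*b²) (H(b) = -2 + √((b + b)*(b + b) + 9) = -2 + √((2*b)*(2*b) + 9) = -2 + √(4*b² + 9) = -2 + √(9 + 4*b²))
47626 + H((-88 - 7)/(-101 - 66)) = 47626 + (-2 + √(9 + 4*((-88 - 7)/(-101 - 66))²)) = 47626 + (-2 + √(9 + 4*(-95/(-167))²)) = 47626 + (-2 + √(9 + 4*(-95*(-1/167))²)) = 47626 + (-2 + √(9 + 4*(95/167)²)) = 47626 + (-2 + √(9 + 4*(9025/27889))) = 47626 + (-2 + √(9 + 36100/27889)) = 47626 + (-2 + √(287101/27889)) = 47626 + (-2 + √287101/167) = 47624 + √287101/167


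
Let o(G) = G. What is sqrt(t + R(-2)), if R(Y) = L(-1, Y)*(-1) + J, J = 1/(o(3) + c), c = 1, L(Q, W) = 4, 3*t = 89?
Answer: sqrt(933)/6 ≈ 5.0908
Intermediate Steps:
t = 89/3 (t = (1/3)*89 = 89/3 ≈ 29.667)
J = 1/4 (J = 1/(3 + 1) = 1/4 ≈ 0.25000)
R(Y) = -15/4 (R(Y) = 4*(-1) + 1/4 = -4 + 1/4 = -15/4)
sqrt(t + R(-2)) = sqrt(89/3 - 15/4) = sqrt(311/12) = sqrt(933)/6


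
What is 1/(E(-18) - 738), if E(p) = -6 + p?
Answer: -1/762 ≈ -0.0013123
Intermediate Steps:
1/(E(-18) - 738) = 1/((-6 - 18) - 738) = 1/(-24 - 738) = 1/(-762) = -1/762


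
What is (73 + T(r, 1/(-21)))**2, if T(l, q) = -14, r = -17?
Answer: 3481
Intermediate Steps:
(73 + T(r, 1/(-21)))**2 = (73 - 14)**2 = 59**2 = 3481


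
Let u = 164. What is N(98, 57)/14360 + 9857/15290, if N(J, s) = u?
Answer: 1800676/2744555 ≈ 0.65609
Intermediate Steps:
N(J, s) = 164
N(98, 57)/14360 + 9857/15290 = 164/14360 + 9857/15290 = 164*(1/14360) + 9857*(1/15290) = 41/3590 + 9857/15290 = 1800676/2744555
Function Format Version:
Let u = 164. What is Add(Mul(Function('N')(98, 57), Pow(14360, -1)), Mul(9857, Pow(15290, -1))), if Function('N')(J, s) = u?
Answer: Rational(1800676, 2744555) ≈ 0.65609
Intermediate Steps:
Function('N')(J, s) = 164
Add(Mul(Function('N')(98, 57), Pow(14360, -1)), Mul(9857, Pow(15290, -1))) = Add(Mul(164, Pow(14360, -1)), Mul(9857, Pow(15290, -1))) = Add(Mul(164, Rational(1, 14360)), Mul(9857, Rational(1, 15290))) = Add(Rational(41, 3590), Rational(9857, 15290)) = Rational(1800676, 2744555)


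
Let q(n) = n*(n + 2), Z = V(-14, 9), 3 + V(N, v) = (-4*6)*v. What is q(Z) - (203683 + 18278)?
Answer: -174438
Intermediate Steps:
V(N, v) = -3 - 24*v (V(N, v) = -3 + (-4*6)*v = -3 - 24*v)
Z = -219 (Z = -3 - 24*9 = -3 - 216 = -219)
q(n) = n*(2 + n)
q(Z) - (203683 + 18278) = -219*(2 - 219) - (203683 + 18278) = -219*(-217) - 1*221961 = 47523 - 221961 = -174438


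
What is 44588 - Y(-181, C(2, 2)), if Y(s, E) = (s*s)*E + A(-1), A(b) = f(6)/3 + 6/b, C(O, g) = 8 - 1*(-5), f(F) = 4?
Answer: -1143901/3 ≈ -3.8130e+5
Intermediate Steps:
C(O, g) = 13 (C(O, g) = 8 + 5 = 13)
A(b) = 4/3 + 6/b
Y(s, E) = -14/3 + E*s**2 (Y(s, E) = (s*s)*E + (4/3 + 6/(-1)) = s**2*E + (4/3 + 6*(-1)) = E*s**2 + (4/3 - 6) = E*s**2 - 14/3 = -14/3 + E*s**2)
44588 - Y(-181, C(2, 2)) = 44588 - (-14/3 + 13*(-181)**2) = 44588 - (-14/3 + 13*32761) = 44588 - (-14/3 + 425893) = 44588 - 1*1277665/3 = 44588 - 1277665/3 = -1143901/3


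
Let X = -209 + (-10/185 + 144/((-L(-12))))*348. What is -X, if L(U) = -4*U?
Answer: 47057/37 ≈ 1271.8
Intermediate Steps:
X = -47057/37 (X = -209 + (-10/185 + 144/((-(-4)*(-12))))*348 = -209 + (-10*1/185 + 144/((-1*48)))*348 = -209 + (-2/37 + 144/(-48))*348 = -209 + (-2/37 + 144*(-1/48))*348 = -209 + (-2/37 - 3)*348 = -209 - 113/37*348 = -209 - 39324/37 = -47057/37 ≈ -1271.8)
-X = -1*(-47057/37) = 47057/37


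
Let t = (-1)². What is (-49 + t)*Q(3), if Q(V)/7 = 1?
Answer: -336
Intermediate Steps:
Q(V) = 7 (Q(V) = 7*1 = 7)
t = 1
(-49 + t)*Q(3) = (-49 + 1)*7 = -48*7 = -336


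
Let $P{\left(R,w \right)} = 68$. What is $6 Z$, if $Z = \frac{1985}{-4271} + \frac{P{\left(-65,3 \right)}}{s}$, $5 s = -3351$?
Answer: $- \frac{16207750}{4770707} \approx -3.3973$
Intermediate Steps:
$s = - \frac{3351}{5}$ ($s = \frac{1}{5} \left(-3351\right) = - \frac{3351}{5} \approx -670.2$)
$Z = - \frac{8103875}{14312121}$ ($Z = \frac{1985}{-4271} + \frac{68}{- \frac{3351}{5}} = 1985 \left(- \frac{1}{4271}\right) + 68 \left(- \frac{5}{3351}\right) = - \frac{1985}{4271} - \frac{340}{3351} = - \frac{8103875}{14312121} \approx -0.56623$)
$6 Z = 6 \left(- \frac{8103875}{14312121}\right) = - \frac{16207750}{4770707}$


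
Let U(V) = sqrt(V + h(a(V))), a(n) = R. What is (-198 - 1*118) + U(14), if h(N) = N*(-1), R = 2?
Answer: -316 + 2*sqrt(3) ≈ -312.54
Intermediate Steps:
a(n) = 2
h(N) = -N
U(V) = sqrt(-2 + V) (U(V) = sqrt(V - 1*2) = sqrt(V - 2) = sqrt(-2 + V))
(-198 - 1*118) + U(14) = (-198 - 1*118) + sqrt(-2 + 14) = (-198 - 118) + sqrt(12) = -316 + 2*sqrt(3)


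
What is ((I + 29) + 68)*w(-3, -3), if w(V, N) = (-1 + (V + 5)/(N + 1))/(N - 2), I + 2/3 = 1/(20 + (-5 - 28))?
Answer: 7508/195 ≈ 38.503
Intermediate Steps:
I = -29/39 (I = -⅔ + 1/(20 + (-5 - 28)) = -⅔ + 1/(20 - 33) = -⅔ + 1/(-13) = -⅔ - 1/13 = -29/39 ≈ -0.74359)
w(V, N) = (-1 + (5 + V)/(1 + N))/(-2 + N)
((I + 29) + 68)*w(-3, -3) = ((-29/39 + 29) + 68)*((-4 - 3 - 1*(-3))/(2 - 3 - 1*(-3)²)) = (1102/39 + 68)*((-4 - 3 + 3)/(2 - 3 - 1*9)) = 3754*(-4/(2 - 3 - 9))/39 = 3754*(-4/(-10))/39 = 3754*(-⅒*(-4))/39 = (3754/39)*(⅖) = 7508/195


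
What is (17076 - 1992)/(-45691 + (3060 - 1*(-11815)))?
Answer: -419/856 ≈ -0.48949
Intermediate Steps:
(17076 - 1992)/(-45691 + (3060 - 1*(-11815))) = 15084/(-45691 + (3060 + 11815)) = 15084/(-45691 + 14875) = 15084/(-30816) = 15084*(-1/30816) = -419/856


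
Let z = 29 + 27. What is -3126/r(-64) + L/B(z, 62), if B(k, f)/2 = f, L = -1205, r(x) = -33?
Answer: 115953/1364 ≈ 85.010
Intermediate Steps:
z = 56
B(k, f) = 2*f
-3126/r(-64) + L/B(z, 62) = -3126/(-33) - 1205/(2*62) = -3126*(-1/33) - 1205/124 = 1042/11 - 1205*1/124 = 1042/11 - 1205/124 = 115953/1364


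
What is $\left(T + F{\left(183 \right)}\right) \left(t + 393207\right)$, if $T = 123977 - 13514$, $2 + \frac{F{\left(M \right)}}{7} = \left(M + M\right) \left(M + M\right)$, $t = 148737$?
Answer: $568033726104$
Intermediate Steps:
$F{\left(M \right)} = -14 + 28 M^{2}$ ($F{\left(M \right)} = -14 + 7 \left(M + M\right) \left(M + M\right) = -14 + 7 \cdot 2 M 2 M = -14 + 7 \cdot 4 M^{2} = -14 + 28 M^{2}$)
$T = 110463$
$\left(T + F{\left(183 \right)}\right) \left(t + 393207\right) = \left(110463 - \left(14 - 28 \cdot 183^{2}\right)\right) \left(148737 + 393207\right) = \left(110463 + \left(-14 + 28 \cdot 33489\right)\right) 541944 = \left(110463 + \left(-14 + 937692\right)\right) 541944 = \left(110463 + 937678\right) 541944 = 1048141 \cdot 541944 = 568033726104$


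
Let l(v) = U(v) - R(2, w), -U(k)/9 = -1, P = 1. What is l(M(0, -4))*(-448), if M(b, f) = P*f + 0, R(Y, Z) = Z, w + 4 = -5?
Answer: -8064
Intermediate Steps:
w = -9 (w = -4 - 5 = -9)
U(k) = 9 (U(k) = -9*(-1) = 9)
M(b, f) = f (M(b, f) = 1*f + 0 = f + 0 = f)
l(v) = 18 (l(v) = 9 - 1*(-9) = 9 + 9 = 18)
l(M(0, -4))*(-448) = 18*(-448) = -8064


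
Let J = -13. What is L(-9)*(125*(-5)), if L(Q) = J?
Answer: 8125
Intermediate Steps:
L(Q) = -13
L(-9)*(125*(-5)) = -1625*(-5) = -13*(-625) = 8125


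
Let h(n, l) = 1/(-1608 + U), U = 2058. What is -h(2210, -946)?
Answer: -1/450 ≈ -0.0022222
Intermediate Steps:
h(n, l) = 1/450 (h(n, l) = 1/(-1608 + 2058) = 1/450)
-h(2210, -946) = -1*1/450 = -1/450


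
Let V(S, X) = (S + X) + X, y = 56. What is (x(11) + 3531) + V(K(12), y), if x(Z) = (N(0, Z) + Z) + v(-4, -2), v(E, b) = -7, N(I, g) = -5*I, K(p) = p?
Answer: 3659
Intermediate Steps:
V(S, X) = S + 2*X
x(Z) = -7 + Z (x(Z) = (-5*0 + Z) - 7 = (0 + Z) - 7 = Z - 7 = -7 + Z)
(x(11) + 3531) + V(K(12), y) = ((-7 + 11) + 3531) + (12 + 2*56) = (4 + 3531) + (12 + 112) = 3535 + 124 = 3659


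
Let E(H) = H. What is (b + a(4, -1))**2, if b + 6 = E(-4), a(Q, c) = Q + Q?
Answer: 4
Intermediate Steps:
a(Q, c) = 2*Q
b = -10 (b = -6 - 4 = -10)
(b + a(4, -1))**2 = (-10 + 2*4)**2 = (-10 + 8)**2 = (-2)**2 = 4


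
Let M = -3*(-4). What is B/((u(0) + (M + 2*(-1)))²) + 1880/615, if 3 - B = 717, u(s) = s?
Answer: -25111/6150 ≈ -4.0831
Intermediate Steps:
M = 12
B = -714 (B = 3 - 1*717 = 3 - 717 = -714)
B/((u(0) + (M + 2*(-1)))²) + 1880/615 = -714/(0 + (12 + 2*(-1)))² + 1880/615 = -714/(0 + (12 - 2))² + 1880*(1/615) = -714/(0 + 10)² + 376/123 = -714/(10²) + 376/123 = -714/100 + 376/123 = -714*1/100 + 376/123 = -357/50 + 376/123 = -25111/6150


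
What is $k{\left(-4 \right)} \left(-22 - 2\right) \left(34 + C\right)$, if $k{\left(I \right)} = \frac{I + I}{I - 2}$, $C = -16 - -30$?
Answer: $-1536$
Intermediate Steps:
$C = 14$ ($C = -16 + 30 = 14$)
$k{\left(I \right)} = \frac{2 I}{-2 + I}$
$k{\left(-4 \right)} \left(-22 - 2\right) \left(34 + C\right) = 2 \left(-4\right) \frac{1}{-2 - 4} \left(-22 - 2\right) \left(34 + 14\right) = 2 \left(-4\right) \frac{1}{-6} \left(\left(-24\right) 48\right) = 2 \left(-4\right) \left(- \frac{1}{6}\right) \left(-1152\right) = \frac{4}{3} \left(-1152\right) = -1536$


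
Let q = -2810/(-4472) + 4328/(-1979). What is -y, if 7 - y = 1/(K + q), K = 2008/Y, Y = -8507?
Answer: -510546540009/67557527243 ≈ -7.5572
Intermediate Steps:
q = -6896913/4425044 (q = -2810*(-1/4472) + 4328*(-1/1979) = 1405/2236 - 4328/1979 = -6896913/4425044 ≈ -1.5586)
K = -2008/8507 (K = 2008/(-8507) = 2008*(-1/8507) = -2008/8507 ≈ -0.23604)
y = 510546540009/67557527243 (y = 7 - 1/(-2008/8507 - 6896913/4425044) = 7 - 1/(-67557527243/37643849308) = 7 - 1*(-37643849308/67557527243) = 7 + 37643849308/67557527243 = 510546540009/67557527243 ≈ 7.5572)
-y = -1*510546540009/67557527243 = -510546540009/67557527243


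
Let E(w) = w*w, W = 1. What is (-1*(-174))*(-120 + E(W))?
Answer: -20706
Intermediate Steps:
E(w) = w²
(-1*(-174))*(-120 + E(W)) = (-1*(-174))*(-120 + 1²) = 174*(-120 + 1) = 174*(-119) = -20706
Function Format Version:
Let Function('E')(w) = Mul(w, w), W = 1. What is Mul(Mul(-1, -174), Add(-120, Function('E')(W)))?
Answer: -20706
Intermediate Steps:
Function('E')(w) = Pow(w, 2)
Mul(Mul(-1, -174), Add(-120, Function('E')(W))) = Mul(Mul(-1, -174), Add(-120, Pow(1, 2))) = Mul(174, Add(-120, 1)) = Mul(174, -119) = -20706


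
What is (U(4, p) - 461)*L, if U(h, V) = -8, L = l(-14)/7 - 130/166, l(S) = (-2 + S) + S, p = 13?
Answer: 197315/83 ≈ 2377.3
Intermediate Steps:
l(S) = -2 + 2*S
L = -2945/581 (L = (-2 + 2*(-14))/7 - 130/166 = (-2 - 28)*(1/7) - 130*1/166 = -30*1/7 - 65/83 = -30/7 - 65/83 = -2945/581 ≈ -5.0688)
(U(4, p) - 461)*L = (-8 - 461)*(-2945/581) = -469*(-2945/581) = 197315/83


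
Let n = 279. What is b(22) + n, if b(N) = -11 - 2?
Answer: 266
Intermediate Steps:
b(N) = -13
b(22) + n = -13 + 279 = 266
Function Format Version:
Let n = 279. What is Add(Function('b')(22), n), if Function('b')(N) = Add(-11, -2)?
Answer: 266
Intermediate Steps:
Function('b')(N) = -13
Add(Function('b')(22), n) = Add(-13, 279) = 266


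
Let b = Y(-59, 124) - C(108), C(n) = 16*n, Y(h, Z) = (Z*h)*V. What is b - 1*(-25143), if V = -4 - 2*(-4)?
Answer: -5849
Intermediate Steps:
V = 4 (V = -4 + 8 = 4)
Y(h, Z) = 4*Z*h (Y(h, Z) = (Z*h)*4 = 4*Z*h)
b = -30992 (b = 4*124*(-59) - 16*108 = -29264 - 1*1728 = -29264 - 1728 = -30992)
b - 1*(-25143) = -30992 - 1*(-25143) = -30992 + 25143 = -5849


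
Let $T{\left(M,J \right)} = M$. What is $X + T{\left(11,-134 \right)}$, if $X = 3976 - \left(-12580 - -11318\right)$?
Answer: $5249$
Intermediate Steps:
$X = 5238$ ($X = 3976 - \left(-12580 + 11318\right) = 3976 - -1262 = 3976 + 1262 = 5238$)
$X + T{\left(11,-134 \right)} = 5238 + 11 = 5249$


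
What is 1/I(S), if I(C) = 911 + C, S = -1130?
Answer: -1/219 ≈ -0.0045662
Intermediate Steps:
1/I(S) = 1/(911 - 1130) = 1/(-219) = -1/219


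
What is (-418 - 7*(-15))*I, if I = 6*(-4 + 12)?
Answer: -15024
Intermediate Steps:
I = 48 (I = 6*8 = 48)
(-418 - 7*(-15))*I = (-418 - 7*(-15))*48 = (-418 + 105)*48 = -313*48 = -15024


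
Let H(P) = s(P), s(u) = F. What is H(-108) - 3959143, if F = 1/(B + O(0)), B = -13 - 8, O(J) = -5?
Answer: -102937719/26 ≈ -3.9591e+6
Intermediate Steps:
B = -21
F = -1/26 (F = 1/(-21 - 5) = 1/(-26) = -1/26 ≈ -0.038462)
s(u) = -1/26
H(P) = -1/26
H(-108) - 3959143 = -1/26 - 3959143 = -102937719/26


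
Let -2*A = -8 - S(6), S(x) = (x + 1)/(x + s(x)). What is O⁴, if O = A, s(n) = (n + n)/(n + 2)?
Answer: 20151121/50625 ≈ 398.05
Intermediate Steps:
s(n) = 2*n/(2 + n) (s(n) = (2*n)/(2 + n) = 2*n/(2 + n))
S(x) = (1 + x)/(x + 2*x/(2 + x)) (S(x) = (x + 1)/(x + 2*x/(2 + x)) = (1 + x)/(x + 2*x/(2 + x)))
A = 67/15 (A = -(-8 - (1 + 6)*(2 + 6)/(6*(4 + 6)))/2 = -(-8 - 7*8/(6*10))/2 = -(-8 - 1*14/15)/2 = -(-8 - 14/15)/2 = -½*(-134/15) = 67/15 ≈ 4.4667)
O = 67/15 ≈ 4.4667
O⁴ = (67/15)⁴ = 20151121/50625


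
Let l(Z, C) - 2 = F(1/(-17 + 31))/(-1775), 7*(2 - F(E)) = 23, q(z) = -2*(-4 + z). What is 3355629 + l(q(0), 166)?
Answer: 41693715184/12425 ≈ 3.3556e+6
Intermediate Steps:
q(z) = 8 - 2*z
F(E) = -9/7 (F(E) = 2 - ⅐*23 = 2 - 23/7 = -9/7)
l(Z, C) = 24859/12425 (l(Z, C) = 2 - 9/7/(-1775) = 2 - 9/7*(-1/1775) = 2 + 9/12425 = 24859/12425)
3355629 + l(q(0), 166) = 3355629 + 24859/12425 = 41693715184/12425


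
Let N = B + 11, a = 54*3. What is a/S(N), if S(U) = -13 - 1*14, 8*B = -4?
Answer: -6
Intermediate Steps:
B = -½ (B = (⅛)*(-4) = -½ ≈ -0.50000)
a = 162
N = 21/2 (N = -½ + 11 = 21/2 ≈ 10.500)
S(U) = -27 (S(U) = -13 - 14 = -27)
a/S(N) = 162/(-27) = 162*(-1/27) = -6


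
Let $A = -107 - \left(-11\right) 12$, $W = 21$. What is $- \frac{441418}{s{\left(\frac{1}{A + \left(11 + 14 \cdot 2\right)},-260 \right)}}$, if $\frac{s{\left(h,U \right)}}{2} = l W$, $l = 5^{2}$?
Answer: $- \frac{220709}{525} \approx -420.4$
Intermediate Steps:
$A = 25$ ($A = -107 - -132 = -107 + 132 = 25$)
$l = 25$
$s{\left(h,U \right)} = 1050$ ($s{\left(h,U \right)} = 2 \cdot 25 \cdot 21 = 2 \cdot 525 = 1050$)
$- \frac{441418}{s{\left(\frac{1}{A + \left(11 + 14 \cdot 2\right)},-260 \right)}} = - \frac{441418}{1050} = \left(-441418\right) \frac{1}{1050} = - \frac{220709}{525}$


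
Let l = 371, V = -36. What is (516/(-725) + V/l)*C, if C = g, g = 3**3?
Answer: -5873472/268975 ≈ -21.836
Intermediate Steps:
g = 27
C = 27
(516/(-725) + V/l)*C = (516/(-725) - 36/371)*27 = (516*(-1/725) - 36*1/371)*27 = (-516/725 - 36/371)*27 = -217536/268975*27 = -5873472/268975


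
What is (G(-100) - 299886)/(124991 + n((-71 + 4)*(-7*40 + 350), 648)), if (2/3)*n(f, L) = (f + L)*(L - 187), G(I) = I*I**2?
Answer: 92849/190718 ≈ 0.48684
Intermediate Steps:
G(I) = I**3
n(f, L) = 3*(-187 + L)*(L + f)/2 (n(f, L) = 3*((f + L)*(L - 187))/2 = 3*((L + f)*(-187 + L))/2 = 3*((-187 + L)*(L + f))/2 = 3*(-187 + L)*(L + f)/2)
(G(-100) - 299886)/(124991 + n((-71 + 4)*(-7*40 + 350), 648)) = ((-100)**3 - 299886)/(124991 + (-561/2*648 - 561*(-71 + 4)*(-7*40 + 350)/2 + (3/2)*648**2 + (3/2)*648*((-71 + 4)*(-7*40 + 350)))) = (-1000000 - 299886)/(124991 + (-181764 - (-37587)*(-280 + 350)/2 + (3/2)*419904 + (3/2)*648*(-67*(-280 + 350)))) = -1299886/(124991 + (-181764 - (-37587)*70/2 + 629856 + (3/2)*648*(-67*70))) = -1299886/(124991 + (-181764 - 561/2*(-4690) + 629856 + (3/2)*648*(-4690))) = -1299886/(124991 + (-181764 + 1315545 + 629856 - 4558680)) = -1299886/(124991 - 2795043) = -1299886/(-2670052) = -1299886*(-1/2670052) = 92849/190718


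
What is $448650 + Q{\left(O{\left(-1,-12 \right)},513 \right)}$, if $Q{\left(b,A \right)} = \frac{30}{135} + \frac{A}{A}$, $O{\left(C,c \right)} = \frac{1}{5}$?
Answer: $\frac{4037861}{9} \approx 4.4865 \cdot 10^{5}$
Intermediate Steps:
$O{\left(C,c \right)} = \frac{1}{5}$
$Q{\left(b,A \right)} = \frac{11}{9}$ ($Q{\left(b,A \right)} = 30 \cdot \frac{1}{135} + 1 = \frac{2}{9} + 1 = \frac{11}{9}$)
$448650 + Q{\left(O{\left(-1,-12 \right)},513 \right)} = 448650 + \frac{11}{9} = \frac{4037861}{9}$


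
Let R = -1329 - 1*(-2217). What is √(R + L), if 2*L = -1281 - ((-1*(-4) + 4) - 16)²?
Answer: √862/2 ≈ 14.680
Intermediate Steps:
R = 888 (R = -1329 + 2217 = 888)
L = -1345/2 (L = (-1281 - ((-1*(-4) + 4) - 16)²)/2 = (-1281 - ((4 + 4) - 16)²)/2 = (-1281 - (8 - 16)²)/2 = (-1281 - 1*(-8)²)/2 = (-1281 - 1*64)/2 = (-1281 - 64)/2 = (½)*(-1345) = -1345/2 ≈ -672.50)
√(R + L) = √(888 - 1345/2) = √(431/2) = √862/2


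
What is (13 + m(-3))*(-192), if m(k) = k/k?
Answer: -2688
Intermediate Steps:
m(k) = 1
(13 + m(-3))*(-192) = (13 + 1)*(-192) = 14*(-192) = -2688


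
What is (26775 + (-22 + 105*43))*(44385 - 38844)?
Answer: 173255988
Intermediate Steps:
(26775 + (-22 + 105*43))*(44385 - 38844) = (26775 + (-22 + 4515))*5541 = (26775 + 4493)*5541 = 31268*5541 = 173255988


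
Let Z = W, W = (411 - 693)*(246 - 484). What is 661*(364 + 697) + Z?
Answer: 768437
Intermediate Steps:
W = 67116 (W = -282*(-238) = 67116)
Z = 67116
661*(364 + 697) + Z = 661*(364 + 697) + 67116 = 661*1061 + 67116 = 701321 + 67116 = 768437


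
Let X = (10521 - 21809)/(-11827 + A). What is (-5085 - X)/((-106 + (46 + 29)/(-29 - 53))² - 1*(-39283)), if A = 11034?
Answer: -27189791732/270412350533 ≈ -0.10055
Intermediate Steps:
X = 11288/793 (X = (10521 - 21809)/(-11827 + 11034) = -11288/(-793) = -11288*(-1/793) = 11288/793 ≈ 14.235)
(-5085 - X)/((-106 + (46 + 29)/(-29 - 53))² - 1*(-39283)) = (-5085 - 1*11288/793)/((-106 + (46 + 29)/(-29 - 53))² - 1*(-39283)) = (-5085 - 11288/793)/((-106 + 75/(-82))² + 39283) = -4043693/(793*((-106 + 75*(-1/82))² + 39283)) = -4043693/(793*((-106 - 75/82)² + 39283)) = -4043693/(793*((-8767/82)² + 39283)) = -4043693/(793*(76860289/6724 + 39283)) = -4043693/(793*340999181/6724) = -4043693/793*6724/340999181 = -27189791732/270412350533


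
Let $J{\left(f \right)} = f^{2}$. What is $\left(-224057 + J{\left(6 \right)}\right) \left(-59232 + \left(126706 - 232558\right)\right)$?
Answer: $36982282764$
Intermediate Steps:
$\left(-224057 + J{\left(6 \right)}\right) \left(-59232 + \left(126706 - 232558\right)\right) = \left(-224057 + 6^{2}\right) \left(-59232 + \left(126706 - 232558\right)\right) = \left(-224057 + 36\right) \left(-59232 + \left(126706 - 232558\right)\right) = - 224021 \left(-59232 - 105852\right) = \left(-224021\right) \left(-165084\right) = 36982282764$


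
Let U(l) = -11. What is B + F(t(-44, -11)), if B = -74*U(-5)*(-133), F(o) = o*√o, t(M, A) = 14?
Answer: -108262 + 14*√14 ≈ -1.0821e+5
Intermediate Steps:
F(o) = o^(3/2)
B = -108262 (B = -74*(-11)*(-133) = 814*(-133) = -108262)
B + F(t(-44, -11)) = -108262 + 14^(3/2) = -108262 + 14*√14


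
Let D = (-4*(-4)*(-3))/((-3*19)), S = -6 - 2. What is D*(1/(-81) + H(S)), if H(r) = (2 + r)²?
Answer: 46640/1539 ≈ 30.305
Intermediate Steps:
S = -8
D = 16/19 (D = (16*(-3))/(-57) = -48*(-1/57) = 16/19 ≈ 0.84210)
D*(1/(-81) + H(S)) = 16*(1/(-81) + (2 - 8)²)/19 = 16*(-1/81 + (-6)²)/19 = 16*(-1/81 + 36)/19 = (16/19)*(2915/81) = 46640/1539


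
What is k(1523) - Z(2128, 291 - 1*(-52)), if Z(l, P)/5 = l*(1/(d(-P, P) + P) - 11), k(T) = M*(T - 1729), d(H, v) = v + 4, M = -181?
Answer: 10647430/69 ≈ 1.5431e+5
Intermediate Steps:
d(H, v) = 4 + v
k(T) = 312949 - 181*T (k(T) = -181*(T - 1729) = -181*(-1729 + T) = 312949 - 181*T)
Z(l, P) = 5*l*(-11 + 1/(4 + 2*P)) (Z(l, P) = 5*(l*(1/((4 + P) + P) - 11)) = 5*(l*(1/(4 + 2*P) - 11)) = 5*(l*(-11 + 1/(4 + 2*P))) = 5*l*(-11 + 1/(4 + 2*P)))
k(1523) - Z(2128, 291 - 1*(-52)) = (312949 - 181*1523) - (-5)*2128*(43 + 22*(291 - 1*(-52)))/(4 + 2*(291 - 1*(-52))) = (312949 - 275663) - (-5)*2128*(43 + 22*(291 + 52))/(4 + 2*(291 + 52)) = 37286 - (-5)*2128*(43 + 22*343)/(4 + 2*343) = 37286 - (-5)*2128*(43 + 7546)/(4 + 686) = 37286 - (-5)*2128*7589/690 = 37286 - 1*(-8074696/69) = 37286 + 8074696/69 = 10647430/69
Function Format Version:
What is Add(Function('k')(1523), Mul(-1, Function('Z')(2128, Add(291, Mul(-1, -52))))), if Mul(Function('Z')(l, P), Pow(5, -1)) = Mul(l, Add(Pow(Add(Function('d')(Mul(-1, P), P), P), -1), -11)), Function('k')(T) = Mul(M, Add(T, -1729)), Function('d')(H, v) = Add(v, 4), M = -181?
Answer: Rational(10647430, 69) ≈ 1.5431e+5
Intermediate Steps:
Function('d')(H, v) = Add(4, v)
Function('k')(T) = Add(312949, Mul(-181, T)) (Function('k')(T) = Mul(-181, Add(T, -1729)) = Mul(-181, Add(-1729, T)) = Add(312949, Mul(-181, T)))
Function('Z')(l, P) = Mul(5, l, Add(-11, Pow(Add(4, Mul(2, P)), -1))) (Function('Z')(l, P) = Mul(5, Mul(l, Add(Pow(Add(Add(4, P), P), -1), -11))) = Mul(5, Mul(l, Add(Pow(Add(4, Mul(2, P)), -1), -11))) = Mul(5, Mul(l, Add(-11, Pow(Add(4, Mul(2, P)), -1)))) = Mul(5, l, Add(-11, Pow(Add(4, Mul(2, P)), -1))))
Add(Function('k')(1523), Mul(-1, Function('Z')(2128, Add(291, Mul(-1, -52))))) = Add(Add(312949, Mul(-181, 1523)), Mul(-1, Mul(-5, 2128, Pow(Add(4, Mul(2, Add(291, Mul(-1, -52)))), -1), Add(43, Mul(22, Add(291, Mul(-1, -52))))))) = Add(Add(312949, -275663), Mul(-1, Mul(-5, 2128, Pow(Add(4, Mul(2, Add(291, 52))), -1), Add(43, Mul(22, Add(291, 52)))))) = Add(37286, Mul(-1, Mul(-5, 2128, Pow(Add(4, Mul(2, 343)), -1), Add(43, Mul(22, 343))))) = Add(37286, Mul(-1, Mul(-5, 2128, Pow(Add(4, 686), -1), Add(43, 7546)))) = Add(37286, Mul(-1, Mul(-5, 2128, Pow(690, -1), 7589))) = Add(37286, Mul(-1, Mul(-5, 2128, Rational(1, 690), 7589))) = Add(37286, Mul(-1, Rational(-8074696, 69))) = Add(37286, Rational(8074696, 69)) = Rational(10647430, 69)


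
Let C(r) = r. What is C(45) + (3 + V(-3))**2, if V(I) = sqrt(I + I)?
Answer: 48 + 6*I*sqrt(6) ≈ 48.0 + 14.697*I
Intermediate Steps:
V(I) = sqrt(2)*sqrt(I) (V(I) = sqrt(2*I) = sqrt(2)*sqrt(I))
C(45) + (3 + V(-3))**2 = 45 + (3 + sqrt(2)*sqrt(-3))**2 = 45 + (3 + sqrt(2)*(I*sqrt(3)))**2 = 45 + (3 + I*sqrt(6))**2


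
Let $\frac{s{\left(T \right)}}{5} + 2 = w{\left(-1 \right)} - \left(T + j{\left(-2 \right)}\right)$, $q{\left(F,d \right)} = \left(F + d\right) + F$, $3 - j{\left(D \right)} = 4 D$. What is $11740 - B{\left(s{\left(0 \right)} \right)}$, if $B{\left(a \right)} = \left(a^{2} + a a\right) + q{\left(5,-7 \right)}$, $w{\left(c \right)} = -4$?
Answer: $-2713$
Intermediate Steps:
$j{\left(D \right)} = 3 - 4 D$
$q{\left(F,d \right)} = d + 2 F$
$s{\left(T \right)} = -85 - 5 T$ ($s{\left(T \right)} = -10 + 5 \left(-4 - \left(T + \left(3 - -8\right)\right)\right) = -10 + 5 \left(-4 - \left(T + \left(3 + 8\right)\right)\right) = -10 + 5 \left(-4 - \left(T + 11\right)\right) = -10 + 5 \left(-4 - \left(11 + T\right)\right) = -10 + 5 \left(-15 - T\right) = -10 - \left(75 + 5 T\right) = -85 - 5 T$)
$B{\left(a \right)} = 3 + 2 a^{2}$ ($B{\left(a \right)} = \left(a^{2} + a a\right) + \left(-7 + 2 \cdot 5\right) = \left(a^{2} + a^{2}\right) + \left(-7 + 10\right) = 2 a^{2} + 3 = 3 + 2 a^{2}$)
$11740 - B{\left(s{\left(0 \right)} \right)} = 11740 - \left(3 + 2 \left(-85 - 0\right)^{2}\right) = 11740 - \left(3 + 2 \left(-85 + 0\right)^{2}\right) = 11740 - \left(3 + 2 \left(-85\right)^{2}\right) = 11740 - \left(3 + 2 \cdot 7225\right) = 11740 - \left(3 + 14450\right) = 11740 - 14453 = -2713$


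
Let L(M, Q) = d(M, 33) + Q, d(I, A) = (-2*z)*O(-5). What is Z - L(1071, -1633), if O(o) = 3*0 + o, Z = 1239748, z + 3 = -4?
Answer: 1241451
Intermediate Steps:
z = -7 (z = -3 - 4 = -7)
O(o) = o (O(o) = 0 + o = o)
d(I, A) = -70 (d(I, A) = -2*(-7)*(-5) = 14*(-5) = -70)
L(M, Q) = -70 + Q
Z - L(1071, -1633) = 1239748 - (-70 - 1633) = 1239748 - 1*(-1703) = 1239748 + 1703 = 1241451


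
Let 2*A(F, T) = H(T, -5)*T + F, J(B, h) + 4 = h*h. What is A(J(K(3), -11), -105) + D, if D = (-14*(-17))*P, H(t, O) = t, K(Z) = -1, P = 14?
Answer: 8903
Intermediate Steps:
J(B, h) = -4 + h**2 (J(B, h) = -4 + h*h = -4 + h**2)
D = 3332 (D = -14*(-17)*14 = 238*14 = 3332)
A(F, T) = F/2 + T**2/2 (A(F, T) = (T*T + F)/2 = (T**2 + F)/2 = (F + T**2)/2 = F/2 + T**2/2)
A(J(K(3), -11), -105) + D = ((-4 + (-11)**2)/2 + (1/2)*(-105)**2) + 3332 = ((-4 + 121)/2 + (1/2)*11025) + 3332 = ((1/2)*117 + 11025/2) + 3332 = (117/2 + 11025/2) + 3332 = 5571 + 3332 = 8903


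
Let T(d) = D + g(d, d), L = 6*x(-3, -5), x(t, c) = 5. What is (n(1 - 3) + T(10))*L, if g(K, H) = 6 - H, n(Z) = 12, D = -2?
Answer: 180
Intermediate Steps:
L = 30 (L = 6*5 = 30)
T(d) = 4 - d (T(d) = -2 + (6 - d) = 4 - d)
(n(1 - 3) + T(10))*L = (12 + (4 - 1*10))*30 = (12 + (4 - 10))*30 = (12 - 6)*30 = 6*30 = 180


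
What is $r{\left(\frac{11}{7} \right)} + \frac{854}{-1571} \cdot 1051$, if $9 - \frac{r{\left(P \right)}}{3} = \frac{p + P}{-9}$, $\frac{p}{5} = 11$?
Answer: $- \frac{5778587}{10997} \approx -525.47$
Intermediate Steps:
$p = 55$ ($p = 5 \cdot 11 = 55$)
$r{\left(P \right)} = \frac{136}{3} + \frac{P}{3}$ ($r{\left(P \right)} = 27 - 3 \frac{55 + P}{-9} = 27 - 3 \left(55 + P\right) \left(- \frac{1}{9}\right) = 27 - 3 \left(- \frac{55}{9} - \frac{P}{9}\right) = 27 + \left(\frac{55}{3} + \frac{P}{3}\right) = \frac{136}{3} + \frac{P}{3}$)
$r{\left(\frac{11}{7} \right)} + \frac{854}{-1571} \cdot 1051 = \left(\frac{136}{3} + \frac{11 \cdot \frac{1}{7}}{3}\right) + \frac{854}{-1571} \cdot 1051 = \left(\frac{136}{3} + \frac{11 \cdot \frac{1}{7}}{3}\right) + 854 \left(- \frac{1}{1571}\right) 1051 = \left(\frac{136}{3} + \frac{1}{3} \cdot \frac{11}{7}\right) - \frac{897554}{1571} = \left(\frac{136}{3} + \frac{11}{21}\right) - \frac{897554}{1571} = \frac{321}{7} - \frac{897554}{1571} = - \frac{5778587}{10997}$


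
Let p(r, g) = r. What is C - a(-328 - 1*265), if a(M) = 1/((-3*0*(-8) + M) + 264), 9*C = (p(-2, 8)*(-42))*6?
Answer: 18425/329 ≈ 56.003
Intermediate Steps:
C = 56 (C = (-2*(-42)*6)/9 = (84*6)/9 = (⅑)*504 = 56)
a(M) = 1/(264 + M) (a(M) = 1/((0*(-8) + M) + 264) = 1/((0 + M) + 264) = 1/(M + 264) = 1/(264 + M))
C - a(-328 - 1*265) = 56 - 1/(264 + (-328 - 1*265)) = 56 - 1/(264 + (-328 - 265)) = 56 - 1/(264 - 593) = 56 - 1/(-329) = 56 - 1*(-1/329) = 56 + 1/329 = 18425/329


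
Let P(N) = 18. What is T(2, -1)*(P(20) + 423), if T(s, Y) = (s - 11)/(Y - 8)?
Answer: 441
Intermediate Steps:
T(s, Y) = (-11 + s)/(-8 + Y)
T(2, -1)*(P(20) + 423) = ((-11 + 2)/(-8 - 1))*(18 + 423) = (-9/(-9))*441 = -⅑*(-9)*441 = 1*441 = 441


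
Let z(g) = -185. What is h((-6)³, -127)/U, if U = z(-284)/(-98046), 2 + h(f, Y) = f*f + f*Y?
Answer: 7263835956/185 ≈ 3.9264e+7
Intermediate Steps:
h(f, Y) = -2 + f² + Y*f (h(f, Y) = -2 + (f*f + f*Y) = -2 + (f² + Y*f) = -2 + f² + Y*f)
U = 185/98046 (U = -185/(-98046) = -185*(-1/98046) = 185/98046 ≈ 0.0018869)
h((-6)³, -127)/U = (-2 + ((-6)³)² - 127*(-6)³)/(185/98046) = (-2 + (-216)² - 127*(-216))*(98046/185) = (-2 + 46656 + 27432)*(98046/185) = 74086*(98046/185) = 7263835956/185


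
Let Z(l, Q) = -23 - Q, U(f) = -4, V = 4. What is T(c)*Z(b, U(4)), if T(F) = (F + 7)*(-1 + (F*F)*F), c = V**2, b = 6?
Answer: -1789515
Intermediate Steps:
c = 16 (c = 4**2 = 16)
T(F) = (-1 + F**3)*(7 + F) (T(F) = (7 + F)*(-1 + F**2*F) = (7 + F)*(-1 + F**3) = (-1 + F**3)*(7 + F))
T(c)*Z(b, U(4)) = (-7 + 16**4 - 1*16 + 7*16**3)*(-23 - 1*(-4)) = (-7 + 65536 - 16 + 7*4096)*(-23 + 4) = (-7 + 65536 - 16 + 28672)*(-19) = 94185*(-19) = -1789515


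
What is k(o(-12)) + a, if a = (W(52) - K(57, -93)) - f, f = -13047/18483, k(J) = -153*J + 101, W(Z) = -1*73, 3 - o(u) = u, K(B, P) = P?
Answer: -13389665/6161 ≈ -2173.3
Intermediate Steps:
o(u) = 3 - u
W(Z) = -73
k(J) = 101 - 153*J
f = -4349/6161 (f = -13047*1/18483 = -4349/6161 ≈ -0.70589)
a = 127569/6161 (a = (-73 - 1*(-93)) - 1*(-4349/6161) = (-73 + 93) + 4349/6161 = 20 + 4349/6161 = 127569/6161 ≈ 20.706)
k(o(-12)) + a = (101 - 153*(3 - 1*(-12))) + 127569/6161 = (101 - 153*(3 + 12)) + 127569/6161 = (101 - 153*15) + 127569/6161 = (101 - 2295) + 127569/6161 = -2194 + 127569/6161 = -13389665/6161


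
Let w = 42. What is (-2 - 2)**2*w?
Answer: 672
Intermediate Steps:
(-2 - 2)**2*w = (-2 - 2)**2*42 = (-4)**2*42 = 16*42 = 672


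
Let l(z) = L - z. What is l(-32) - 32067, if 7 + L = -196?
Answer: -32238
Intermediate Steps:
L = -203 (L = -7 - 196 = -203)
l(z) = -203 - z
l(-32) - 32067 = (-203 - 1*(-32)) - 32067 = (-203 + 32) - 32067 = -171 - 32067 = -32238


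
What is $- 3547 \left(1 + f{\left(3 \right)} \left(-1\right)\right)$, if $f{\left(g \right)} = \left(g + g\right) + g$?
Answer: $28376$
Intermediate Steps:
$f{\left(g \right)} = 3 g$ ($f{\left(g \right)} = 2 g + g = 3 g$)
$- 3547 \left(1 + f{\left(3 \right)} \left(-1\right)\right) = - 3547 \left(1 + 3 \cdot 3 \left(-1\right)\right) = - 3547 \left(1 + 9 \left(-1\right)\right) = - 3547 \left(1 - 9\right) = \left(-3547\right) \left(-8\right) = 28376$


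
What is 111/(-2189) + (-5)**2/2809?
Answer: -257074/6148901 ≈ -0.041808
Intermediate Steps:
111/(-2189) + (-5)**2/2809 = 111*(-1/2189) + 25*(1/2809) = -111/2189 + 25/2809 = -257074/6148901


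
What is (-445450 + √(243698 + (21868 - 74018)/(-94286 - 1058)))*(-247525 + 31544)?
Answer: 96208736450 - 1511867*√2825684134842/23836 ≈ 9.6102e+10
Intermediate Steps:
(-445450 + √(243698 + (21868 - 74018)/(-94286 - 1058)))*(-247525 + 31544) = (-445450 + √(243698 - 52150/(-95344)))*(-215981) = (-445450 + √(243698 - 52150*(-1/95344)))*(-215981) = (-445450 + √(243698 + 26075/47672))*(-215981) = (-445450 + √(11617597131/47672))*(-215981) = (-445450 + 7*√2825684134842/23836)*(-215981) = 96208736450 - 1511867*√2825684134842/23836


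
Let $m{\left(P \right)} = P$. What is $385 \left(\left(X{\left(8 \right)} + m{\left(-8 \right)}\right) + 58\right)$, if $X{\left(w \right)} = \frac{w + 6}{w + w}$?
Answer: $\frac{156695}{8} \approx 19587.0$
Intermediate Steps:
$X{\left(w \right)} = \frac{6 + w}{2 w}$
$385 \left(\left(X{\left(8 \right)} + m{\left(-8 \right)}\right) + 58\right) = 385 \left(\left(\frac{6 + 8}{2 \cdot 8} - 8\right) + 58\right) = 385 \left(\left(\frac{1}{2} \cdot \frac{1}{8} \cdot 14 - 8\right) + 58\right) = 385 \left(\left(\frac{7}{8} - 8\right) + 58\right) = 385 \left(- \frac{57}{8} + 58\right) = 385 \cdot \frac{407}{8} = \frac{156695}{8}$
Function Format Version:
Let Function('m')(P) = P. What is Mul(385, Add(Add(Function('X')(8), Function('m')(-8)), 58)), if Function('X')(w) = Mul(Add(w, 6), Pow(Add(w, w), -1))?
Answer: Rational(156695, 8) ≈ 19587.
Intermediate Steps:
Function('X')(w) = Mul(Rational(1, 2), Pow(w, -1), Add(6, w)) (Function('X')(w) = Mul(Add(6, w), Pow(Mul(2, w), -1)) = Mul(Add(6, w), Mul(Rational(1, 2), Pow(w, -1))) = Mul(Rational(1, 2), Pow(w, -1), Add(6, w)))
Mul(385, Add(Add(Function('X')(8), Function('m')(-8)), 58)) = Mul(385, Add(Add(Mul(Rational(1, 2), Pow(8, -1), Add(6, 8)), -8), 58)) = Mul(385, Add(Add(Mul(Rational(1, 2), Rational(1, 8), 14), -8), 58)) = Mul(385, Add(Add(Rational(7, 8), -8), 58)) = Mul(385, Add(Rational(-57, 8), 58)) = Mul(385, Rational(407, 8)) = Rational(156695, 8)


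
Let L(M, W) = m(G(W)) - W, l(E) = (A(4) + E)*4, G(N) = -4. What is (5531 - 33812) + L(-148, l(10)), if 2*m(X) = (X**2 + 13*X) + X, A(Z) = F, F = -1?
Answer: -28337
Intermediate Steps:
A(Z) = -1
m(X) = X**2/2 + 7*X (m(X) = ((X**2 + 13*X) + X)/2 = (X**2 + 14*X)/2 = X**2/2 + 7*X)
l(E) = -4 + 4*E (l(E) = (-1 + E)*4 = -4 + 4*E)
L(M, W) = -20 - W (L(M, W) = (1/2)*(-4)*(14 - 4) - W = (1/2)*(-4)*10 - W = -20 - W)
(5531 - 33812) + L(-148, l(10)) = (5531 - 33812) + (-20 - (-4 + 4*10)) = -28281 + (-20 - (-4 + 40)) = -28281 + (-20 - 1*36) = -28281 + (-20 - 36) = -28281 - 56 = -28337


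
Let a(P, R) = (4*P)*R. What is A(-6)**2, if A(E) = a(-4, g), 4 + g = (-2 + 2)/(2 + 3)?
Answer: 4096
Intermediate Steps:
g = -4 (g = -4 + (-2 + 2)/(2 + 3) = -4 + 0/5 = -4 + 0*(1/5) = -4 + 0 = -4)
a(P, R) = 4*P*R
A(E) = 64 (A(E) = 4*(-4)*(-4) = 64)
A(-6)**2 = 64**2 = 4096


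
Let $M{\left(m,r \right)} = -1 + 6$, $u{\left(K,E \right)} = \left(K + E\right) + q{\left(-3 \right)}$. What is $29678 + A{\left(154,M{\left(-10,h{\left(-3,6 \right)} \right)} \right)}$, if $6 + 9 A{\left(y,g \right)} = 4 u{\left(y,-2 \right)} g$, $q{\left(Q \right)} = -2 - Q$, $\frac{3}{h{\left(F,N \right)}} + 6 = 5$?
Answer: $\frac{90052}{3} \approx 30017.0$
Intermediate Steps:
$h{\left(F,N \right)} = -3$ ($h{\left(F,N \right)} = \frac{3}{-6 + 5} = \frac{3}{-1} = 3 \left(-1\right) = -3$)
$u{\left(K,E \right)} = 1 + E + K$ ($u{\left(K,E \right)} = \left(K + E\right) - -1 = \left(E + K\right) + \left(-2 + 3\right) = \left(E + K\right) + 1 = 1 + E + K$)
$M{\left(m,r \right)} = 5$
$A{\left(y,g \right)} = - \frac{2}{3} + \frac{g \left(-4 + 4 y\right)}{9}$ ($A{\left(y,g \right)} = - \frac{2}{3} + \frac{4 \left(1 - 2 + y\right) g}{9} = - \frac{2}{3} + \frac{4 \left(-1 + y\right) g}{9} = - \frac{2}{3} + \frac{\left(-4 + 4 y\right) g}{9} = - \frac{2}{3} + \frac{g \left(-4 + 4 y\right)}{9}$)
$29678 + A{\left(154,M{\left(-10,h{\left(-3,6 \right)} \right)} \right)} = 29678 - \left(\frac{2}{3} - \frac{20 \left(-1 + 154\right)}{9}\right) = 29678 - \left(\frac{2}{3} - 340\right) = 29678 + \left(- \frac{2}{3} + 340\right) = 29678 + \frac{1018}{3} = \frac{90052}{3}$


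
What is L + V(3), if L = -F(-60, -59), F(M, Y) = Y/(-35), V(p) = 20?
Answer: 641/35 ≈ 18.314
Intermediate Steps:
F(M, Y) = -Y/35 (F(M, Y) = Y*(-1/35) = -Y/35)
L = -59/35 (L = -(-1)*(-59)/35 = -1*59/35 = -59/35 ≈ -1.6857)
L + V(3) = -59/35 + 20 = 641/35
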